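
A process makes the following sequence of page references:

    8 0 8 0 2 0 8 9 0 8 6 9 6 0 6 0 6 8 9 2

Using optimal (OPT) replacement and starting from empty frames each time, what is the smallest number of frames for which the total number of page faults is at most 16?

f=1: 20 faults
f=2: 11 faults
f=3: 7 faults
f=4: 6 faults
f=5: 5 faults
Smallest f with faults ≤ 16 is 2.

2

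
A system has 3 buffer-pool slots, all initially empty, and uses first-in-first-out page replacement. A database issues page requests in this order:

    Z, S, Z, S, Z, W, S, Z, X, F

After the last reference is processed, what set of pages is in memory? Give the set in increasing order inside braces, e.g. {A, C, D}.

{F, W, X}

Z: fault, frames [Z]
S: fault, frames [Z, S]
Z: hit
S: hit
Z: hit
W: fault, frames [Z, S, W]
S: hit
Z: hit
X: fault, evict Z, frames [S, W, X]
F: fault, evict S, frames [W, X, F]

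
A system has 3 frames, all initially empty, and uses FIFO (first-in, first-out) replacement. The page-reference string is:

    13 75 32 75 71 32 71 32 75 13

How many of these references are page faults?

5

13 -> miss, frames (13)
75 -> miss, frames (13 75)
32 -> miss, frames (13 75 32)
75 -> hit
71 -> miss, evict 13, frames (75 32 71)
32 -> hit
71 -> hit
32 -> hit
75 -> hit
13 -> miss, evict 75, frames (32 71 13)
Page faults: 5.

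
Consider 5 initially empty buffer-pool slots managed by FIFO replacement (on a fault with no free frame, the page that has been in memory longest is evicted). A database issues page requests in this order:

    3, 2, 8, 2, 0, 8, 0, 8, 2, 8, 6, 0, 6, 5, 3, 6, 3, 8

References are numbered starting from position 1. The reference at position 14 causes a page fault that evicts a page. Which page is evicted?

pos 1: 3 -> miss, frames [3]
pos 2: 2 -> miss, frames [3, 2]
pos 3: 8 -> miss, frames [3, 2, 8]
pos 4: 2 -> hit
pos 5: 0 -> miss, frames [3, 2, 8, 0]
pos 6: 8 -> hit
pos 7: 0 -> hit
pos 8: 8 -> hit
pos 9: 2 -> hit
pos 10: 8 -> hit
pos 11: 6 -> miss, frames [3, 2, 8, 0, 6]
pos 12: 0 -> hit
pos 13: 6 -> hit
pos 14: 5 -> miss, evict 3, frames [2, 8, 0, 6, 5]
At position 14, page 3 is evicted.

3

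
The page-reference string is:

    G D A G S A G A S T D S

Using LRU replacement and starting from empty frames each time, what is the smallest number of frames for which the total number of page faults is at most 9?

3

f=1: 12 faults
f=2: 11 faults
f=3: 6 faults
f=4: 6 faults
f=5: 5 faults
Smallest f with faults ≤ 9 is 3.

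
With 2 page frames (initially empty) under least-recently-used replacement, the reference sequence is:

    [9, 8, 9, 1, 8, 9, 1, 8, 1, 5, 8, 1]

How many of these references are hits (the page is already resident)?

2

9 -> fault, frames (9)
8 -> fault, frames (9 8)
9 -> hit
1 -> fault, evict 8, frames (9 1)
8 -> fault, evict 9, frames (1 8)
9 -> fault, evict 1, frames (8 9)
1 -> fault, evict 8, frames (9 1)
8 -> fault, evict 9, frames (1 8)
1 -> hit
5 -> fault, evict 8, frames (1 5)
8 -> fault, evict 1, frames (5 8)
1 -> fault, evict 5, frames (8 1)
Hits: 2.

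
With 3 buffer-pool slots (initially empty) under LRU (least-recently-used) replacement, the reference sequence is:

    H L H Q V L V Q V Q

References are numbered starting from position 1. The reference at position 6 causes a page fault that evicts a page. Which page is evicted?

H

pos 1: H → miss, frames {H}
pos 2: L → miss, frames {H,L}
pos 3: H → hit
pos 4: Q → miss, frames {L,H,Q}
pos 5: V → miss, evict L, frames {H,Q,V}
pos 6: L → miss, evict H, frames {Q,V,L}
At position 6, page H is evicted.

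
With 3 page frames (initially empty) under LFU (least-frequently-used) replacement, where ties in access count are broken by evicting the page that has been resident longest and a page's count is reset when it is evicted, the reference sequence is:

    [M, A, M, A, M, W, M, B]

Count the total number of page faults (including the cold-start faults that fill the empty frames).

M -> miss, frames {M}
A -> miss, frames {M,A}
M -> hit
A -> hit
M -> hit
W -> miss, frames {M,A,W}
M -> hit
B -> miss, evict W, frames {M,A,B}
Page faults: 4.

4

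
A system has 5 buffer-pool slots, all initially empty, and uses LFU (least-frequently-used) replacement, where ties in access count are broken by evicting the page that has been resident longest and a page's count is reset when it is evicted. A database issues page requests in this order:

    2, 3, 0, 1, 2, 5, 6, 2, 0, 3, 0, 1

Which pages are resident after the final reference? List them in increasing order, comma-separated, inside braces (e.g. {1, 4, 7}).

2: miss, frames [2]
3: miss, frames [2, 3]
0: miss, frames [2, 3, 0]
1: miss, frames [2, 3, 0, 1]
2: hit
5: miss, frames [2, 3, 0, 1, 5]
6: miss, evict 3, frames [2, 0, 1, 5, 6]
2: hit
0: hit
3: miss, evict 1, frames [2, 0, 5, 6, 3]
0: hit
1: miss, evict 5, frames [2, 0, 6, 3, 1]

{0, 1, 2, 3, 6}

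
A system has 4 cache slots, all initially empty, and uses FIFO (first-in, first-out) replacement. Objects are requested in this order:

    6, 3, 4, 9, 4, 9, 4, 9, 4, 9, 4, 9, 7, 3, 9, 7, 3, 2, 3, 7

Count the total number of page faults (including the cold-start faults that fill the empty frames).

6: fault, frames (6)
3: fault, frames (6 3)
4: fault, frames (6 3 4)
9: fault, frames (6 3 4 9)
4: hit
9: hit
4: hit
9: hit
4: hit
9: hit
4: hit
9: hit
7: fault, evict 6, frames (3 4 9 7)
3: hit
9: hit
7: hit
3: hit
2: fault, evict 3, frames (4 9 7 2)
3: fault, evict 4, frames (9 7 2 3)
7: hit
Page faults: 7.

7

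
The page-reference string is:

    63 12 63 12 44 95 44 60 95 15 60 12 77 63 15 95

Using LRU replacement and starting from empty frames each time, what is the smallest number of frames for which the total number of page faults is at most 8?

6

f=1: 16 faults
f=2: 13 faults
f=3: 11 faults
f=4: 11 faults
f=5: 9 faults
f=6: 8 faults
f=7: 7 faults
Smallest f with faults ≤ 8 is 6.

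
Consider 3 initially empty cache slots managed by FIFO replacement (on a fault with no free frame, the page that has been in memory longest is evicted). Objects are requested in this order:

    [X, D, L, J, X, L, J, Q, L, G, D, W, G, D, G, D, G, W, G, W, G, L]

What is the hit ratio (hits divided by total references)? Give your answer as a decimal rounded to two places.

X: fault, frames {X}
D: fault, frames {X,D}
L: fault, frames {X,D,L}
J: fault, evict X, frames {D,L,J}
X: fault, evict D, frames {L,J,X}
L: hit
J: hit
Q: fault, evict L, frames {J,X,Q}
L: fault, evict J, frames {X,Q,L}
G: fault, evict X, frames {Q,L,G}
D: fault, evict Q, frames {L,G,D}
W: fault, evict L, frames {G,D,W}
G: hit
D: hit
G: hit
D: hit
G: hit
W: hit
G: hit
W: hit
G: hit
L: fault, evict G, frames {D,W,L}
Hits: 11 of 22 references → 11/22 = 0.5000.

0.50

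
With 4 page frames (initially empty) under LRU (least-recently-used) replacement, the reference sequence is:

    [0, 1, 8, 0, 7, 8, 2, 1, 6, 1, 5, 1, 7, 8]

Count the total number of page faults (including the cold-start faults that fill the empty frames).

10

0: fault, frames {0}
1: fault, frames {0,1}
8: fault, frames {0,1,8}
0: hit
7: fault, frames {1,8,0,7}
8: hit
2: fault, evict 1, frames {0,7,8,2}
1: fault, evict 0, frames {7,8,2,1}
6: fault, evict 7, frames {8,2,1,6}
1: hit
5: fault, evict 8, frames {2,6,1,5}
1: hit
7: fault, evict 2, frames {6,5,1,7}
8: fault, evict 6, frames {5,1,7,8}
Page faults: 10.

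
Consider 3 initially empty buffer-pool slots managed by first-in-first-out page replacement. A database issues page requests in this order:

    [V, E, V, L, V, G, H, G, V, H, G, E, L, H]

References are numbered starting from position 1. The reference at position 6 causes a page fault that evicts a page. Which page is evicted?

pos 1: V → miss, frames (V)
pos 2: E → miss, frames (V E)
pos 3: V → hit
pos 4: L → miss, frames (V E L)
pos 5: V → hit
pos 6: G → miss, evict V, frames (E L G)
At position 6, page V is evicted.

V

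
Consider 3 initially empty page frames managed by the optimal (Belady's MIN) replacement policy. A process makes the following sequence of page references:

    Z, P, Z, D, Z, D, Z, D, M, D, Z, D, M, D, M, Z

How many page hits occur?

Z -> miss, frames (Z)
P -> miss, frames (Z P)
Z -> hit
D -> miss, frames (Z P D)
Z -> hit
D -> hit
Z -> hit
D -> hit
M -> miss, evict P, frames (Z D M)
D -> hit
Z -> hit
D -> hit
M -> hit
D -> hit
M -> hit
Z -> hit
Hits: 12.

12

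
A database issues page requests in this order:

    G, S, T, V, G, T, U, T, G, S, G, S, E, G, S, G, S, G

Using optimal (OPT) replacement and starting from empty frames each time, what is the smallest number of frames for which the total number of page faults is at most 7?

3

f=1: 18 faults
f=2: 10 faults
f=3: 7 faults
f=4: 6 faults
f=5: 6 faults
f=6: 6 faults
Smallest f with faults ≤ 7 is 3.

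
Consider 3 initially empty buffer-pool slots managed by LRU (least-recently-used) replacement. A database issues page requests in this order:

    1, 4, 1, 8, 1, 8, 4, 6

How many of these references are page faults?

1 → fault, frames (1)
4 → fault, frames (1 4)
1 → hit
8 → fault, frames (4 1 8)
1 → hit
8 → hit
4 → hit
6 → fault, evict 1, frames (8 4 6)
Page faults: 4.

4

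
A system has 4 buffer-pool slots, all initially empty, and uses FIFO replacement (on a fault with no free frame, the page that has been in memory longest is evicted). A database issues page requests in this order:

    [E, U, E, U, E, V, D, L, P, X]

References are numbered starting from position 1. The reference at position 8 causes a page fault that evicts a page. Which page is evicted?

E

pos 1: E -> fault, frames {E}
pos 2: U -> fault, frames {E,U}
pos 3: E -> hit
pos 4: U -> hit
pos 5: E -> hit
pos 6: V -> fault, frames {E,U,V}
pos 7: D -> fault, frames {E,U,V,D}
pos 8: L -> fault, evict E, frames {U,V,D,L}
At position 8, page E is evicted.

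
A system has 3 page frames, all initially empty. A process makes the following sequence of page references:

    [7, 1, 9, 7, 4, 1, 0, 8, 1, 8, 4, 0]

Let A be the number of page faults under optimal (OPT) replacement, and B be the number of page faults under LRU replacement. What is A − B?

-2

Under OPT: F F F . F . F F . . . F → 7 faults.
Under LRU: F F F . F F F F . . F F → 9 faults.
A − B = 7 − 9 = -2.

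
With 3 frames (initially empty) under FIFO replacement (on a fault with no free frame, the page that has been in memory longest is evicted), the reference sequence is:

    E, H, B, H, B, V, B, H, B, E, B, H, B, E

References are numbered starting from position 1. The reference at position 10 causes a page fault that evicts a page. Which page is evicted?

pos 1: E → fault, frames {E}
pos 2: H → fault, frames {E,H}
pos 3: B → fault, frames {E,H,B}
pos 4: H → hit
pos 5: B → hit
pos 6: V → fault, evict E, frames {H,B,V}
pos 7: B → hit
pos 8: H → hit
pos 9: B → hit
pos 10: E → fault, evict H, frames {B,V,E}
At position 10, page H is evicted.

H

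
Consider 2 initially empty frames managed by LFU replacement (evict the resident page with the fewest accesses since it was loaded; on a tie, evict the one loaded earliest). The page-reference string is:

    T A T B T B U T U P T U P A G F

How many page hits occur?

6

T -> fault, frames (T)
A -> fault, frames (T A)
T -> hit
B -> fault, evict A, frames (T B)
T -> hit
B -> hit
U -> fault, evict B, frames (T U)
T -> hit
U -> hit
P -> fault, evict U, frames (T P)
T -> hit
U -> fault, evict P, frames (T U)
P -> fault, evict U, frames (T P)
A -> fault, evict P, frames (T A)
G -> fault, evict A, frames (T G)
F -> fault, evict G, frames (T F)
Hits: 6.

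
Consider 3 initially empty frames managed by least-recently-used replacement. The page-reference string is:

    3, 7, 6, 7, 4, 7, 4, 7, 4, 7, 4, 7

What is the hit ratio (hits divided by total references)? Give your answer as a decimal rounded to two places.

0.67

3 -> fault, frames (3)
7 -> fault, frames (3 7)
6 -> fault, frames (3 7 6)
7 -> hit
4 -> fault, evict 3, frames (6 7 4)
7 -> hit
4 -> hit
7 -> hit
4 -> hit
7 -> hit
4 -> hit
7 -> hit
Hits: 8 of 12 references → 8/12 = 0.6667.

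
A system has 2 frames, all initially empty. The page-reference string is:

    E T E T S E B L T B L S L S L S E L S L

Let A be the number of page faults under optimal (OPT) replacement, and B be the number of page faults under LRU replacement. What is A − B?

Under OPT: F F . . F . F F F . F F . . . . F . F . → 10 faults.
Under LRU: F F . . F F F F F F F F . . . . F F F . → 13 faults.
A − B = 10 − 13 = -3.

-3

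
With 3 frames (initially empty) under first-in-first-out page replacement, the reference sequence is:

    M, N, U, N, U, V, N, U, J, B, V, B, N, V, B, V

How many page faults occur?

M -> fault, frames {M}
N -> fault, frames {M,N}
U -> fault, frames {M,N,U}
N -> hit
U -> hit
V -> fault, evict M, frames {N,U,V}
N -> hit
U -> hit
J -> fault, evict N, frames {U,V,J}
B -> fault, evict U, frames {V,J,B}
V -> hit
B -> hit
N -> fault, evict V, frames {J,B,N}
V -> fault, evict J, frames {B,N,V}
B -> hit
V -> hit
Page faults: 8.

8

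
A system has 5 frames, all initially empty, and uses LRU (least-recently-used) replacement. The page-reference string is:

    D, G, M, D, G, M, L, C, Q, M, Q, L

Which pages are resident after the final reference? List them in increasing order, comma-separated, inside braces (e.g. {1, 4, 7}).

{C, G, L, M, Q}

D -> fault, frames {D}
G -> fault, frames {D,G}
M -> fault, frames {D,G,M}
D -> hit
G -> hit
M -> hit
L -> fault, frames {D,G,M,L}
C -> fault, frames {D,G,M,L,C}
Q -> fault, evict D, frames {G,M,L,C,Q}
M -> hit
Q -> hit
L -> hit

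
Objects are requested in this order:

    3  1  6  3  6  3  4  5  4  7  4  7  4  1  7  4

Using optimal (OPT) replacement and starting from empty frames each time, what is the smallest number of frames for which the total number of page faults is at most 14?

f=1: 16 faults
f=2: 8 faults
f=3: 6 faults
f=4: 6 faults
f=5: 6 faults
f=6: 6 faults
Smallest f with faults ≤ 14 is 2.

2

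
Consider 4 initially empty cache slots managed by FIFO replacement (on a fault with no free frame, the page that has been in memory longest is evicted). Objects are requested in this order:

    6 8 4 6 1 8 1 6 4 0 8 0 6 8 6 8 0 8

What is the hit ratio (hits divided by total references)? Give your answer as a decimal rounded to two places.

0.61

6 → fault, frames (6)
8 → fault, frames (6 8)
4 → fault, frames (6 8 4)
6 → hit
1 → fault, frames (6 8 4 1)
8 → hit
1 → hit
6 → hit
4 → hit
0 → fault, evict 6, frames (8 4 1 0)
8 → hit
0 → hit
6 → fault, evict 8, frames (4 1 0 6)
8 → fault, evict 4, frames (1 0 6 8)
6 → hit
8 → hit
0 → hit
8 → hit
Hits: 11 of 18 references → 11/18 = 0.6111.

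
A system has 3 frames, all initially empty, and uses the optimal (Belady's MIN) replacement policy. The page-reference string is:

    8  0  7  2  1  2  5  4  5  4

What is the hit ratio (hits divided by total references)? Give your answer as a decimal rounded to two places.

8: fault, frames {8}
0: fault, frames {8,0}
7: fault, frames {8,0,7}
2: fault, evict 7, frames {8,0,2}
1: fault, evict 0, frames {8,2,1}
2: hit
5: fault, evict 1, frames {8,2,5}
4: fault, evict 2, frames {8,5,4}
5: hit
4: hit
Hits: 3 of 10 references → 3/10 = 0.3000.

0.30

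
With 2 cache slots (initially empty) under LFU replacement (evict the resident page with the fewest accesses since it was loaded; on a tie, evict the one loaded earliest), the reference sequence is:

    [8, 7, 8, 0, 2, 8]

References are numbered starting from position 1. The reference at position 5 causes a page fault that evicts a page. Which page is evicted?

pos 1: 8: fault, frames [8]
pos 2: 7: fault, frames [8, 7]
pos 3: 8: hit
pos 4: 0: fault, evict 7, frames [8, 0]
pos 5: 2: fault, evict 0, frames [8, 2]
At position 5, page 0 is evicted.

0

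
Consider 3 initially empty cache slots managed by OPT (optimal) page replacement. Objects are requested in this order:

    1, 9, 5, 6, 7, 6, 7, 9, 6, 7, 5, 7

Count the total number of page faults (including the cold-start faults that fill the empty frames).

6

1 → miss, frames [1]
9 → miss, frames [1, 9]
5 → miss, frames [1, 9, 5]
6 → miss, evict 1, frames [9, 5, 6]
7 → miss, evict 5, frames [9, 6, 7]
6 → hit
7 → hit
9 → hit
6 → hit
7 → hit
5 → miss, evict 6, frames [9, 7, 5]
7 → hit
Page faults: 6.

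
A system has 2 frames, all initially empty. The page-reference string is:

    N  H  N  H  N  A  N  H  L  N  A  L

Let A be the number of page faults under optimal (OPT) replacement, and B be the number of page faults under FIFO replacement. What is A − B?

-3

Under OPT: F F . . . F . F F . F . → 6 faults.
Under FIFO: F F . . . F F F F F F F → 9 faults.
A − B = 6 − 9 = -3.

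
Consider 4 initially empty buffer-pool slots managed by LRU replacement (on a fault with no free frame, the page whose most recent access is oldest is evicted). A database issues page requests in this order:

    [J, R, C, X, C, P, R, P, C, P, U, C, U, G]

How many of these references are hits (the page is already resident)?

J → miss, frames (J)
R → miss, frames (J R)
C → miss, frames (J R C)
X → miss, frames (J R C X)
C → hit
P → miss, evict J, frames (R X C P)
R → hit
P → hit
C → hit
P → hit
U → miss, evict X, frames (R C P U)
C → hit
U → hit
G → miss, evict R, frames (P C U G)
Hits: 7.

7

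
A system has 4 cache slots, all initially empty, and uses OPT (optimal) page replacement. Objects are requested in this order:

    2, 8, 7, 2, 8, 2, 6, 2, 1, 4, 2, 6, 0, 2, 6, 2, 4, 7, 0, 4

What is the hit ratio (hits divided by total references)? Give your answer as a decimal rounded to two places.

0.60

2 -> fault, frames [2]
8 -> fault, frames [2, 8]
7 -> fault, frames [2, 8, 7]
2 -> hit
8 -> hit
2 -> hit
6 -> fault, frames [2, 8, 7, 6]
2 -> hit
1 -> fault, evict 8, frames [2, 7, 6, 1]
4 -> fault, evict 1, frames [2, 7, 6, 4]
2 -> hit
6 -> hit
0 -> fault, evict 7, frames [2, 6, 4, 0]
2 -> hit
6 -> hit
2 -> hit
4 -> hit
7 -> fault, evict 6, frames [2, 4, 0, 7]
0 -> hit
4 -> hit
Hits: 12 of 20 references → 12/20 = 0.6000.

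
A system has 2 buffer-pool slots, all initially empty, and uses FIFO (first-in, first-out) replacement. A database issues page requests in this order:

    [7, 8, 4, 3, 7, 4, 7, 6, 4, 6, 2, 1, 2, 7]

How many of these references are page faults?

10

7 -> fault, frames {7}
8 -> fault, frames {7,8}
4 -> fault, evict 7, frames {8,4}
3 -> fault, evict 8, frames {4,3}
7 -> fault, evict 4, frames {3,7}
4 -> fault, evict 3, frames {7,4}
7 -> hit
6 -> fault, evict 7, frames {4,6}
4 -> hit
6 -> hit
2 -> fault, evict 4, frames {6,2}
1 -> fault, evict 6, frames {2,1}
2 -> hit
7 -> fault, evict 2, frames {1,7}
Page faults: 10.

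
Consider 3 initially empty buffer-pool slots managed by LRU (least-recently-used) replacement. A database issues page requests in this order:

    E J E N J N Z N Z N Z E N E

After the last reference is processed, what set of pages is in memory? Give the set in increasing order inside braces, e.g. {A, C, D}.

E → miss, frames (E)
J → miss, frames (E J)
E → hit
N → miss, frames (J E N)
J → hit
N → hit
Z → miss, evict E, frames (J N Z)
N → hit
Z → hit
N → hit
Z → hit
E → miss, evict J, frames (N Z E)
N → hit
E → hit

{E, N, Z}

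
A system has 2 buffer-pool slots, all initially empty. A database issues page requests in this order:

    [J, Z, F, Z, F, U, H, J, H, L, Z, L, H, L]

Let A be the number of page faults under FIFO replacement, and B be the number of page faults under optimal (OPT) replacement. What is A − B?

Under FIFO: F F F . . F F F . F F . F F → 10 faults.
Under OPT: F F F . . F F F . F F . F . → 9 faults.
A − B = 10 − 9 = 1.

1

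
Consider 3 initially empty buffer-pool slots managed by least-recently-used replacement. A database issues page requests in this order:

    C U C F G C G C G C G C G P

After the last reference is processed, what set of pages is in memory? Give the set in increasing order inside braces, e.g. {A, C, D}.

C: miss, frames (C)
U: miss, frames (C U)
C: hit
F: miss, frames (U C F)
G: miss, evict U, frames (C F G)
C: hit
G: hit
C: hit
G: hit
C: hit
G: hit
C: hit
G: hit
P: miss, evict F, frames (C G P)

{C, G, P}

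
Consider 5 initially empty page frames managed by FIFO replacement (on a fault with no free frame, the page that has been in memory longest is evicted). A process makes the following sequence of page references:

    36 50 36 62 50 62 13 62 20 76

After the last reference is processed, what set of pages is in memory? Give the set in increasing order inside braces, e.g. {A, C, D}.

{13, 20, 50, 62, 76}

36: fault, frames {36}
50: fault, frames {36,50}
36: hit
62: fault, frames {36,50,62}
50: hit
62: hit
13: fault, frames {36,50,62,13}
62: hit
20: fault, frames {36,50,62,13,20}
76: fault, evict 36, frames {50,62,13,20,76}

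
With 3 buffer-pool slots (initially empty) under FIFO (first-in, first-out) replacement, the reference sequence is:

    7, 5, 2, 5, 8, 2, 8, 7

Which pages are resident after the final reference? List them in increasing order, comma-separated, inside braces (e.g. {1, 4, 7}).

{2, 7, 8}

7 -> fault, frames {7}
5 -> fault, frames {7,5}
2 -> fault, frames {7,5,2}
5 -> hit
8 -> fault, evict 7, frames {5,2,8}
2 -> hit
8 -> hit
7 -> fault, evict 5, frames {2,8,7}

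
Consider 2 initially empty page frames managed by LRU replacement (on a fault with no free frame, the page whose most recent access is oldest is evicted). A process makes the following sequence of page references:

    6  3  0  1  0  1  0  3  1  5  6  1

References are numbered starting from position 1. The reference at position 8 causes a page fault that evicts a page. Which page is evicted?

1

pos 1: 6 → miss, frames (6)
pos 2: 3 → miss, frames (6 3)
pos 3: 0 → miss, evict 6, frames (3 0)
pos 4: 1 → miss, evict 3, frames (0 1)
pos 5: 0 → hit
pos 6: 1 → hit
pos 7: 0 → hit
pos 8: 3 → miss, evict 1, frames (0 3)
At position 8, page 1 is evicted.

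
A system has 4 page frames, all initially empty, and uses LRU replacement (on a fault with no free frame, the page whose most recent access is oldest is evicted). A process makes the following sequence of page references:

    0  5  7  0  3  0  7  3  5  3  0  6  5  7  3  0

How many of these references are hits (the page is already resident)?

8

0 -> miss, frames {0}
5 -> miss, frames {0,5}
7 -> miss, frames {0,5,7}
0 -> hit
3 -> miss, frames {5,7,0,3}
0 -> hit
7 -> hit
3 -> hit
5 -> hit
3 -> hit
0 -> hit
6 -> miss, evict 7, frames {5,3,0,6}
5 -> hit
7 -> miss, evict 3, frames {0,6,5,7}
3 -> miss, evict 0, frames {6,5,7,3}
0 -> miss, evict 6, frames {5,7,3,0}
Hits: 8.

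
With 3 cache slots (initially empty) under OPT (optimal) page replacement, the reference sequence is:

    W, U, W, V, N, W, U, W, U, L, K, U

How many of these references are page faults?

W → fault, frames (W)
U → fault, frames (W U)
W → hit
V → fault, frames (W U V)
N → fault, evict V, frames (W U N)
W → hit
U → hit
W → hit
U → hit
L → fault, evict N, frames (W U L)
K → fault, evict L, frames (W U K)
U → hit
Page faults: 6.

6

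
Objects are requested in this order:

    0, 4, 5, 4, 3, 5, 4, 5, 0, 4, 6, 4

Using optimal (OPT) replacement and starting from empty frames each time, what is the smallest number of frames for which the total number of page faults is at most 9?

f=1: 12 faults
f=2: 7 faults
f=3: 6 faults
f=4: 5 faults
f=5: 5 faults
Smallest f with faults ≤ 9 is 2.

2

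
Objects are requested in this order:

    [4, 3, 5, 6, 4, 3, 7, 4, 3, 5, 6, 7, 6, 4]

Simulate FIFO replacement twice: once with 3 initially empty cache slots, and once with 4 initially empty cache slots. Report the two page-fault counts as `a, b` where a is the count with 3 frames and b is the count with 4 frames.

3 frames: F F F F F F F . . F F . . F → 10 faults.
4 frames: F F F F . . F F F F F F . F → 11 faults.
11 > 10: adding a frame increased faults — Belady's anomaly.

10, 11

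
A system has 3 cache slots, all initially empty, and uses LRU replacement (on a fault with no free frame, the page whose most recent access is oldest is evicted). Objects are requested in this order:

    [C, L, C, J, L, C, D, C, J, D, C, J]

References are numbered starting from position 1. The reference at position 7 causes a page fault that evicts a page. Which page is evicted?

pos 1: C → fault, frames {C}
pos 2: L → fault, frames {C,L}
pos 3: C → hit
pos 4: J → fault, frames {L,C,J}
pos 5: L → hit
pos 6: C → hit
pos 7: D → fault, evict J, frames {L,C,D}
At position 7, page J is evicted.

J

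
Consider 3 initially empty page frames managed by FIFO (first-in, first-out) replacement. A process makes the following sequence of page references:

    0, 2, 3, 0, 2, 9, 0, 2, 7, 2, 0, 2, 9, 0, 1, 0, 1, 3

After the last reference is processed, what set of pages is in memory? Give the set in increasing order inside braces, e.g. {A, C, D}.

{0, 1, 3}

0: miss, frames [0]
2: miss, frames [0, 2]
3: miss, frames [0, 2, 3]
0: hit
2: hit
9: miss, evict 0, frames [2, 3, 9]
0: miss, evict 2, frames [3, 9, 0]
2: miss, evict 3, frames [9, 0, 2]
7: miss, evict 9, frames [0, 2, 7]
2: hit
0: hit
2: hit
9: miss, evict 0, frames [2, 7, 9]
0: miss, evict 2, frames [7, 9, 0]
1: miss, evict 7, frames [9, 0, 1]
0: hit
1: hit
3: miss, evict 9, frames [0, 1, 3]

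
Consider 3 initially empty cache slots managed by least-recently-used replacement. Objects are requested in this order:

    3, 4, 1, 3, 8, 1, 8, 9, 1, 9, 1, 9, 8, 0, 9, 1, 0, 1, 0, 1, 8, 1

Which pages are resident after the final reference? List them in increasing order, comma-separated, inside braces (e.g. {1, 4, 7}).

3 -> fault, frames {3}
4 -> fault, frames {3,4}
1 -> fault, frames {3,4,1}
3 -> hit
8 -> fault, evict 4, frames {1,3,8}
1 -> hit
8 -> hit
9 -> fault, evict 3, frames {1,8,9}
1 -> hit
9 -> hit
1 -> hit
9 -> hit
8 -> hit
0 -> fault, evict 1, frames {9,8,0}
9 -> hit
1 -> fault, evict 8, frames {0,9,1}
0 -> hit
1 -> hit
0 -> hit
1 -> hit
8 -> fault, evict 9, frames {0,1,8}
1 -> hit

{0, 1, 8}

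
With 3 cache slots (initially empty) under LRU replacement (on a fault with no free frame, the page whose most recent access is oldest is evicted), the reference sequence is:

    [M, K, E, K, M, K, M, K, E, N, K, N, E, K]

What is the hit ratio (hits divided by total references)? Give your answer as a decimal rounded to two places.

0.71

M → fault, frames (M)
K → fault, frames (M K)
E → fault, frames (M K E)
K → hit
M → hit
K → hit
M → hit
K → hit
E → hit
N → fault, evict M, frames (K E N)
K → hit
N → hit
E → hit
K → hit
Hits: 10 of 14 references → 10/14 = 0.7143.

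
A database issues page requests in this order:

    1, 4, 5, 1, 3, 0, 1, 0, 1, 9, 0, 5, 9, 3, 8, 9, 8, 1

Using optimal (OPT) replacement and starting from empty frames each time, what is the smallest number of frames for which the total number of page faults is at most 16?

f=1: 18 faults
f=2: 10 faults
f=3: 9 faults
f=4: 8 faults
f=5: 7 faults
f=6: 7 faults
f=7: 7 faults
Smallest f with faults ≤ 16 is 2.

2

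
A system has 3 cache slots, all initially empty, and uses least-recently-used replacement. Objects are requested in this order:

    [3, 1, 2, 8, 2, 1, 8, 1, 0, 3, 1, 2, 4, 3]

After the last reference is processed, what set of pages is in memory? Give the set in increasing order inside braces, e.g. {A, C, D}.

{2, 3, 4}

3 → fault, frames {3}
1 → fault, frames {3,1}
2 → fault, frames {3,1,2}
8 → fault, evict 3, frames {1,2,8}
2 → hit
1 → hit
8 → hit
1 → hit
0 → fault, evict 2, frames {8,1,0}
3 → fault, evict 8, frames {1,0,3}
1 → hit
2 → fault, evict 0, frames {3,1,2}
4 → fault, evict 3, frames {1,2,4}
3 → fault, evict 1, frames {2,4,3}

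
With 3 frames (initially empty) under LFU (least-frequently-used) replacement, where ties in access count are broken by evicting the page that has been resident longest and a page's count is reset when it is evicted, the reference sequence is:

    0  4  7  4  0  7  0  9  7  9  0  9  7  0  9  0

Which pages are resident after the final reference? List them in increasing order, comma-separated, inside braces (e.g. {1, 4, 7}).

{0, 7, 9}

0 → miss, frames [0]
4 → miss, frames [0, 4]
7 → miss, frames [0, 4, 7]
4 → hit
0 → hit
7 → hit
0 → hit
9 → miss, evict 4, frames [0, 7, 9]
7 → hit
9 → hit
0 → hit
9 → hit
7 → hit
0 → hit
9 → hit
0 → hit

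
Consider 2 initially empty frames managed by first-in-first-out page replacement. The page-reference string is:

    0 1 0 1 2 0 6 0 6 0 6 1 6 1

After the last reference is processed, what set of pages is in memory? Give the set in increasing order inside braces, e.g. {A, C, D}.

{1, 6}

0 → miss, frames (0)
1 → miss, frames (0 1)
0 → hit
1 → hit
2 → miss, evict 0, frames (1 2)
0 → miss, evict 1, frames (2 0)
6 → miss, evict 2, frames (0 6)
0 → hit
6 → hit
0 → hit
6 → hit
1 → miss, evict 0, frames (6 1)
6 → hit
1 → hit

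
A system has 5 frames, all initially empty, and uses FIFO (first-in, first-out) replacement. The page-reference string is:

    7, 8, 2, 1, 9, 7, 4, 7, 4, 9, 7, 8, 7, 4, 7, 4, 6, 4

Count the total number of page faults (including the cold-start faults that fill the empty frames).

7: fault, frames [7]
8: fault, frames [7, 8]
2: fault, frames [7, 8, 2]
1: fault, frames [7, 8, 2, 1]
9: fault, frames [7, 8, 2, 1, 9]
7: hit
4: fault, evict 7, frames [8, 2, 1, 9, 4]
7: fault, evict 8, frames [2, 1, 9, 4, 7]
4: hit
9: hit
7: hit
8: fault, evict 2, frames [1, 9, 4, 7, 8]
7: hit
4: hit
7: hit
4: hit
6: fault, evict 1, frames [9, 4, 7, 8, 6]
4: hit
Page faults: 9.

9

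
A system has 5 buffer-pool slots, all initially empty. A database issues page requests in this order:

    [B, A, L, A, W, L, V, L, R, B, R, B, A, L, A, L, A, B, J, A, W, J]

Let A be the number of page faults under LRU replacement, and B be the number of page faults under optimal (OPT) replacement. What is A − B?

3

Under LRU: F F F . F . F . F F . . F . . . . . F . F . → 10 faults.
Under OPT: F F F . F . F . F . . . . . . . . . F . . . → 7 faults.
A − B = 10 − 7 = 3.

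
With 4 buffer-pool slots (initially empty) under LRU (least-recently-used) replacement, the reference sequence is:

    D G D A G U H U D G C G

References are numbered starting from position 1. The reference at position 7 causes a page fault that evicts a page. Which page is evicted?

pos 1: D: miss, frames (D)
pos 2: G: miss, frames (D G)
pos 3: D: hit
pos 4: A: miss, frames (G D A)
pos 5: G: hit
pos 6: U: miss, frames (D A G U)
pos 7: H: miss, evict D, frames (A G U H)
At position 7, page D is evicted.

D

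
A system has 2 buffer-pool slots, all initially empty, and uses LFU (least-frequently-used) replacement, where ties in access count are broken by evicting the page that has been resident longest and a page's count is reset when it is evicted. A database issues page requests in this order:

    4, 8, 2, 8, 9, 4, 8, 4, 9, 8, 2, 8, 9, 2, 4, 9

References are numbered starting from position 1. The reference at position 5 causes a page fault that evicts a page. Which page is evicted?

pos 1: 4 → miss, frames [4]
pos 2: 8 → miss, frames [4, 8]
pos 3: 2 → miss, evict 4, frames [8, 2]
pos 4: 8 → hit
pos 5: 9 → miss, evict 2, frames [8, 9]
At position 5, page 2 is evicted.

2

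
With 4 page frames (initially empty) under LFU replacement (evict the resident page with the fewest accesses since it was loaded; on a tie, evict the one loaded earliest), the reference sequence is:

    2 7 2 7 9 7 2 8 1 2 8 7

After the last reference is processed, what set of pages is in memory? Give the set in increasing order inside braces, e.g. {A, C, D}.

{1, 2, 7, 8}

2 → miss, frames {2}
7 → miss, frames {2,7}
2 → hit
7 → hit
9 → miss, frames {2,7,9}
7 → hit
2 → hit
8 → miss, frames {2,7,9,8}
1 → miss, evict 9, frames {2,7,8,1}
2 → hit
8 → hit
7 → hit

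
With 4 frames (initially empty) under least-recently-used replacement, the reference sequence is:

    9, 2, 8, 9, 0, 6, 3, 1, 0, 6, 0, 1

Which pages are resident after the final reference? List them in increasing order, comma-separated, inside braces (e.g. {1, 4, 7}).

{0, 1, 3, 6}

9 -> miss, frames [9]
2 -> miss, frames [9, 2]
8 -> miss, frames [9, 2, 8]
9 -> hit
0 -> miss, frames [2, 8, 9, 0]
6 -> miss, evict 2, frames [8, 9, 0, 6]
3 -> miss, evict 8, frames [9, 0, 6, 3]
1 -> miss, evict 9, frames [0, 6, 3, 1]
0 -> hit
6 -> hit
0 -> hit
1 -> hit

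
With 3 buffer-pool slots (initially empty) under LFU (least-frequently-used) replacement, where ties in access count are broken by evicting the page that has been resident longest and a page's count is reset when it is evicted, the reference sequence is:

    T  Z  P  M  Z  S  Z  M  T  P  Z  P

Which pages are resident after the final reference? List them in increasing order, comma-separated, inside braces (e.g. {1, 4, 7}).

T → fault, frames {T}
Z → fault, frames {T,Z}
P → fault, frames {T,Z,P}
M → fault, evict T, frames {Z,P,M}
Z → hit
S → fault, evict P, frames {Z,M,S}
Z → hit
M → hit
T → fault, evict S, frames {Z,M,T}
P → fault, evict T, frames {Z,M,P}
Z → hit
P → hit

{M, P, Z}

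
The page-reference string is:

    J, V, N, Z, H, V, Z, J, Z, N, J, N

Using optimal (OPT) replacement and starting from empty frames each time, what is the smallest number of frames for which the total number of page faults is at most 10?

2

f=1: 12 faults
f=2: 8 faults
f=3: 7 faults
f=4: 6 faults
f=5: 5 faults
Smallest f with faults ≤ 10 is 2.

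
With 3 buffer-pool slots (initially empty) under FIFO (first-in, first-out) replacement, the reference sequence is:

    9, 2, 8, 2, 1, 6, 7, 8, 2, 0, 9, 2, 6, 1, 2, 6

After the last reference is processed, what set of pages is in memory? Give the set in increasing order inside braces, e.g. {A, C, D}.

9: fault, frames {9}
2: fault, frames {9,2}
8: fault, frames {9,2,8}
2: hit
1: fault, evict 9, frames {2,8,1}
6: fault, evict 2, frames {8,1,6}
7: fault, evict 8, frames {1,6,7}
8: fault, evict 1, frames {6,7,8}
2: fault, evict 6, frames {7,8,2}
0: fault, evict 7, frames {8,2,0}
9: fault, evict 8, frames {2,0,9}
2: hit
6: fault, evict 2, frames {0,9,6}
1: fault, evict 0, frames {9,6,1}
2: fault, evict 9, frames {6,1,2}
6: hit

{1, 2, 6}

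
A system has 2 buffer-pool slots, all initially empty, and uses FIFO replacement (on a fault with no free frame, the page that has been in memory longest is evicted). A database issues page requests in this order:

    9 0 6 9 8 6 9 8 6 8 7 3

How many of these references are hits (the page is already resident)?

1

9: fault, frames {9}
0: fault, frames {9,0}
6: fault, evict 9, frames {0,6}
9: fault, evict 0, frames {6,9}
8: fault, evict 6, frames {9,8}
6: fault, evict 9, frames {8,6}
9: fault, evict 8, frames {6,9}
8: fault, evict 6, frames {9,8}
6: fault, evict 9, frames {8,6}
8: hit
7: fault, evict 8, frames {6,7}
3: fault, evict 6, frames {7,3}
Hits: 1.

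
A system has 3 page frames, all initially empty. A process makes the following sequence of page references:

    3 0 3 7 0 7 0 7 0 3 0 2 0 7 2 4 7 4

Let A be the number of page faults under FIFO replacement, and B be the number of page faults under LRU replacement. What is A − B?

Under FIFO: F F . F . . . . . . . F . . . F . . → 5 faults.
Under LRU: F F . F . . . . . . . F . F . F . . → 6 faults.
A − B = 5 − 6 = -1.

-1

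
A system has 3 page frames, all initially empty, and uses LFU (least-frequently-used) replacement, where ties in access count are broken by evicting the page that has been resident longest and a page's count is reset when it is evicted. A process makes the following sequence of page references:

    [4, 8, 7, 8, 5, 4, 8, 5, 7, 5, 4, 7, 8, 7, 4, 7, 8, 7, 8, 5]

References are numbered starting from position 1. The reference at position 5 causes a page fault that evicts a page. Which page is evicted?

pos 1: 4: fault, frames (4)
pos 2: 8: fault, frames (4 8)
pos 3: 7: fault, frames (4 8 7)
pos 4: 8: hit
pos 5: 5: fault, evict 4, frames (8 7 5)
At position 5, page 4 is evicted.

4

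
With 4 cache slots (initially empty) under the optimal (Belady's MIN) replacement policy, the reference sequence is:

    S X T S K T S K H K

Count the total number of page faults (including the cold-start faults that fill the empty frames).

5

S: miss, frames [S]
X: miss, frames [S, X]
T: miss, frames [S, X, T]
S: hit
K: miss, frames [S, X, T, K]
T: hit
S: hit
K: hit
H: miss, evict T, frames [S, X, K, H]
K: hit
Page faults: 5.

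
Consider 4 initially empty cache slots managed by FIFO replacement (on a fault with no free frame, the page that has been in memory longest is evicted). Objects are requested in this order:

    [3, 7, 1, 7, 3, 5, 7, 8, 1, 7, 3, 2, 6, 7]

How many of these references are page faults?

3: miss, frames {3}
7: miss, frames {3,7}
1: miss, frames {3,7,1}
7: hit
3: hit
5: miss, frames {3,7,1,5}
7: hit
8: miss, evict 3, frames {7,1,5,8}
1: hit
7: hit
3: miss, evict 7, frames {1,5,8,3}
2: miss, evict 1, frames {5,8,3,2}
6: miss, evict 5, frames {8,3,2,6}
7: miss, evict 8, frames {3,2,6,7}
Page faults: 9.

9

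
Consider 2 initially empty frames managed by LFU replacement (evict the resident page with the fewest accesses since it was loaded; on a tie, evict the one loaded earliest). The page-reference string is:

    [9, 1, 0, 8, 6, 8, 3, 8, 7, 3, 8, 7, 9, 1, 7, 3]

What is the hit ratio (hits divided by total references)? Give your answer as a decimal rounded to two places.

9 -> miss, frames {9}
1 -> miss, frames {9,1}
0 -> miss, evict 9, frames {1,0}
8 -> miss, evict 1, frames {0,8}
6 -> miss, evict 0, frames {8,6}
8 -> hit
3 -> miss, evict 6, frames {8,3}
8 -> hit
7 -> miss, evict 3, frames {8,7}
3 -> miss, evict 7, frames {8,3}
8 -> hit
7 -> miss, evict 3, frames {8,7}
9 -> miss, evict 7, frames {8,9}
1 -> miss, evict 9, frames {8,1}
7 -> miss, evict 1, frames {8,7}
3 -> miss, evict 7, frames {8,3}
Hits: 3 of 16 references → 3/16 = 0.1875.

0.19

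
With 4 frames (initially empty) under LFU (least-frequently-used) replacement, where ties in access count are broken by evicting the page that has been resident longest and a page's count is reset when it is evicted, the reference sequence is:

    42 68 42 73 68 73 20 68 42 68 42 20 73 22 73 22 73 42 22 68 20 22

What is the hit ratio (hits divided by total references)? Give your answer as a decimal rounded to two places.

42 → miss, frames {42}
68 → miss, frames {42,68}
42 → hit
73 → miss, frames {42,68,73}
68 → hit
73 → hit
20 → miss, frames {42,68,73,20}
68 → hit
42 → hit
68 → hit
42 → hit
20 → hit
73 → hit
22 → miss, evict 20, frames {42,68,73,22}
73 → hit
22 → hit
73 → hit
42 → hit
22 → hit
68 → hit
20 → miss, evict 22, frames {42,68,73,20}
22 → miss, evict 20, frames {42,68,73,22}
Hits: 15 of 22 references → 15/22 = 0.6818.

0.68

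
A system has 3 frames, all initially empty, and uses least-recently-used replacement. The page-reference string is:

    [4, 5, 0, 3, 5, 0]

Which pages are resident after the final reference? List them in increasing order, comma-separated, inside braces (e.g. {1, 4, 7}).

4: miss, frames (4)
5: miss, frames (4 5)
0: miss, frames (4 5 0)
3: miss, evict 4, frames (5 0 3)
5: hit
0: hit

{0, 3, 5}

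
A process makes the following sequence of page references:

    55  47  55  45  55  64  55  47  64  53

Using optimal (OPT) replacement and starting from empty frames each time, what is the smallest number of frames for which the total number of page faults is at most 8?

2

f=1: 10 faults
f=2: 6 faults
f=3: 5 faults
f=4: 5 faults
f=5: 5 faults
Smallest f with faults ≤ 8 is 2.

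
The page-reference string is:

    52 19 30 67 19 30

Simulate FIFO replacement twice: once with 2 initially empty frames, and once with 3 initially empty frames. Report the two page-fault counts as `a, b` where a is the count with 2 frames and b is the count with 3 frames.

2 frames: F F F F F F → 6 faults.
3 frames: F F F F . . → 4 faults.
4 < 6: adding a frame reduced faults, as is typical.

6, 4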